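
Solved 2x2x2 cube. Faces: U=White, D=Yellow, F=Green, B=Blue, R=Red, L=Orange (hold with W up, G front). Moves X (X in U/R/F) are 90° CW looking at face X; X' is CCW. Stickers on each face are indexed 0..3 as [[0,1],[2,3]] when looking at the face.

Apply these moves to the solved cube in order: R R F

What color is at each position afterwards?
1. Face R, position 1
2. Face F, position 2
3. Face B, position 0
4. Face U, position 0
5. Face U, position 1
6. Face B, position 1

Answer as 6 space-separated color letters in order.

Answer: R B G W Y B

Derivation:
After move 1 (R): R=RRRR U=WGWG F=GYGY D=YBYB B=WBWB
After move 2 (R): R=RRRR U=WYWY F=GBGB D=YWYW B=GBGB
After move 3 (F): F=GGBB U=WYOO R=WRYR D=RRYW L=OYOW
Query 1: R[1] = R
Query 2: F[2] = B
Query 3: B[0] = G
Query 4: U[0] = W
Query 5: U[1] = Y
Query 6: B[1] = B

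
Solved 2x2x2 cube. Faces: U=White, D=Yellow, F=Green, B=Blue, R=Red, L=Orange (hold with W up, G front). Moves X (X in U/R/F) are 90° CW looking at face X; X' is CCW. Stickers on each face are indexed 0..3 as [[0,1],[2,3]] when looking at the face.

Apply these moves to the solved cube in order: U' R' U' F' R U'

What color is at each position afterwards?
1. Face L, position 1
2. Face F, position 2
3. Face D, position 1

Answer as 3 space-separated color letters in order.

After move 1 (U'): U=WWWW F=OOGG R=GGRR B=RRBB L=BBOO
After move 2 (R'): R=GRGR U=WBWR F=OWGW D=YOYG B=YRYB
After move 3 (U'): U=BRWW F=BBGW R=OWGR B=GRYB L=YROO
After move 4 (F'): F=BWBG U=BROG R=OWYR D=ROYG L=YWOW
After move 5 (R): R=YORW U=BWOG F=BOBG D=RYYG B=GRRB
After move 6 (U'): U=WGBO F=YWBG R=BORW B=YORB L=GROW
Query 1: L[1] = R
Query 2: F[2] = B
Query 3: D[1] = Y

Answer: R B Y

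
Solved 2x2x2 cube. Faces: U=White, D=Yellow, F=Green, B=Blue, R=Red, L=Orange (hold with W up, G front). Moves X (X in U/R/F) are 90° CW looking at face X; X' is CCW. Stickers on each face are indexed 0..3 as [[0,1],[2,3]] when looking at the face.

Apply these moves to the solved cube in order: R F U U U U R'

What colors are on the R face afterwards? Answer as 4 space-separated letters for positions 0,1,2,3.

Answer: R R W G

Derivation:
After move 1 (R): R=RRRR U=WGWG F=GYGY D=YBYB B=WBWB
After move 2 (F): F=GGYY U=WGOO R=WRGR D=RRYB L=OYOB
After move 3 (U): U=OWOG F=WRYY R=WBGR B=OYWB L=GGOB
After move 4 (U): U=OOGW F=WBYY R=OYGR B=GGWB L=WROB
After move 5 (U): U=GOWO F=OYYY R=GGGR B=WRWB L=WBOB
After move 6 (U): U=WGOO F=GGYY R=WRGR B=WBWB L=OYOB
After move 7 (R'): R=RRWG U=WWOW F=GGYO D=RGYY B=BBRB
Query: R face = RRWG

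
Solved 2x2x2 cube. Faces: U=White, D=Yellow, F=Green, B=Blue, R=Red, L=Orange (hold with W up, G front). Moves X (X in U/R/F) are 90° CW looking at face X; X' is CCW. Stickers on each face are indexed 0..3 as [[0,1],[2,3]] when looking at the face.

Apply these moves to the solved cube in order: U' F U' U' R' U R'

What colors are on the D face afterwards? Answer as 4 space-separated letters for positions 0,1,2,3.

After move 1 (U'): U=WWWW F=OOGG R=GGRR B=RRBB L=BBOO
After move 2 (F): F=GOGO U=WWOB R=WGWR D=RGYY L=BYOY
After move 3 (U'): U=WBWO F=BYGO R=GOWR B=WGBB L=RROY
After move 4 (U'): U=BOWW F=RRGO R=BYWR B=GOBB L=WGOY
After move 5 (R'): R=YRBW U=BBWG F=ROGW D=RRYO B=YOGB
After move 6 (U): U=WBGB F=YRGW R=YOBW B=WGGB L=ROOY
After move 7 (R'): R=OWYB U=WGGW F=YBGB D=RRYW B=OGRB
Query: D face = RRYW

Answer: R R Y W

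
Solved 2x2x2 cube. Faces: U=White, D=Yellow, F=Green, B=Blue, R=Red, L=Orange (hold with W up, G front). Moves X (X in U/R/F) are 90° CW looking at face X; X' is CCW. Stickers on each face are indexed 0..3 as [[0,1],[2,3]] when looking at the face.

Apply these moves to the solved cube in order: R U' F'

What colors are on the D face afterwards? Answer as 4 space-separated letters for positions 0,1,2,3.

Answer: B O Y B

Derivation:
After move 1 (R): R=RRRR U=WGWG F=GYGY D=YBYB B=WBWB
After move 2 (U'): U=GGWW F=OOGY R=GYRR B=RRWB L=WBOO
After move 3 (F'): F=OYOG U=GGGR R=BYYR D=BOYB L=WWOW
Query: D face = BOYB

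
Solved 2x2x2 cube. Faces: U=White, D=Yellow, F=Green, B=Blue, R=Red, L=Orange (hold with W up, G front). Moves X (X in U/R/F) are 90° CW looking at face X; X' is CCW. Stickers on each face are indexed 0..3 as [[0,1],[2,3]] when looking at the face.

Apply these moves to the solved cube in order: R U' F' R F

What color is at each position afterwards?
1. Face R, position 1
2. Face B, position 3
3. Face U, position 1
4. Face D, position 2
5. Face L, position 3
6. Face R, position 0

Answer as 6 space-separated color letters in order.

After move 1 (R): R=RRRR U=WGWG F=GYGY D=YBYB B=WBWB
After move 2 (U'): U=GGWW F=OOGY R=GYRR B=RRWB L=WBOO
After move 3 (F'): F=OYOG U=GGGR R=BYYR D=BOYB L=WWOW
After move 4 (R): R=YBRY U=GYGG F=OOOB D=BWYR B=RRGB
After move 5 (F): F=OOBO U=GYWW R=GBGY D=RYYR L=WBOW
Query 1: R[1] = B
Query 2: B[3] = B
Query 3: U[1] = Y
Query 4: D[2] = Y
Query 5: L[3] = W
Query 6: R[0] = G

Answer: B B Y Y W G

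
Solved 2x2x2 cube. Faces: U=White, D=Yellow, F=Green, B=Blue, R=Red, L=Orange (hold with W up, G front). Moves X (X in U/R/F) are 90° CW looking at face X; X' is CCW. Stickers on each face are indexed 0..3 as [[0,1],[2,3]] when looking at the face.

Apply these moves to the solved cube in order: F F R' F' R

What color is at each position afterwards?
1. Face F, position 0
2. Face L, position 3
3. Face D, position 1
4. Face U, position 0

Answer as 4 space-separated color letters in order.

Answer: W Y W W

Derivation:
After move 1 (F): F=GGGG U=WWOO R=WRWR D=RRYY L=OYOY
After move 2 (F): F=GGGG U=WWYY R=OROR D=WWYY L=OROR
After move 3 (R'): R=RROO U=WBYB F=GWGY D=WGYG B=YBWB
After move 4 (F'): F=WYGG U=WBRO R=GRWO D=RRYG L=OBOY
After move 5 (R): R=WGOR U=WYRG F=WRGG D=RWYY B=OBBB
Query 1: F[0] = W
Query 2: L[3] = Y
Query 3: D[1] = W
Query 4: U[0] = W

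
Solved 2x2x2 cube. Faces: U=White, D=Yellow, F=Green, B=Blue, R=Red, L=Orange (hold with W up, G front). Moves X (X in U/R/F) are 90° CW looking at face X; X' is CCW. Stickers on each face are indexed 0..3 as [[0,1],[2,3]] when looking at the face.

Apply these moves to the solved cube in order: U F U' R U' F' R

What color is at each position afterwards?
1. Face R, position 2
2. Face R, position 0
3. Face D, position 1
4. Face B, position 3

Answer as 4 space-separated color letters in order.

Answer: R R G B

Derivation:
After move 1 (U): U=WWWW F=RRGG R=BBRR B=OOBB L=GGOO
After move 2 (F): F=GRGR U=WWOG R=WBWR D=RBYY L=GYOY
After move 3 (U'): U=WGWO F=GYGR R=GRWR B=WBBB L=OOOY
After move 4 (R): R=WGRR U=WYWR F=GBGY D=RBYW B=OBGB
After move 5 (U'): U=YRWW F=OOGY R=GBRR B=WGGB L=OBOY
After move 6 (F'): F=OYOG U=YRGR R=BBRR D=BYYW L=OWOW
After move 7 (R): R=RBRB U=YYGG F=OYOW D=BGYW B=RGRB
Query 1: R[2] = R
Query 2: R[0] = R
Query 3: D[1] = G
Query 4: B[3] = B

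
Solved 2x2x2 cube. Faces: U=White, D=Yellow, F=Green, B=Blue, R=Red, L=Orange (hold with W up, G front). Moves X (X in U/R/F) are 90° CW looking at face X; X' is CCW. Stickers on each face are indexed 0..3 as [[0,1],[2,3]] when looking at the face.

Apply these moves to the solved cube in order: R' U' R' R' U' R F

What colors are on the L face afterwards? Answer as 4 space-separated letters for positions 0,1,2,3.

Answer: W Y O O

Derivation:
After move 1 (R'): R=RRRR U=WBWB F=GWGW D=YGYG B=YBYB
After move 2 (U'): U=BBWW F=OOGW R=GWRR B=RRYB L=YBOO
After move 3 (R'): R=WRGR U=BYWR F=OBGW D=YOYW B=GRGB
After move 4 (R'): R=RRWG U=BGWG F=OYGR D=YBYW B=WROB
After move 5 (U'): U=GGBW F=YBGR R=OYWG B=RROB L=WROO
After move 6 (R): R=WOGY U=GBBR F=YBGW D=YOYR B=WRGB
After move 7 (F): F=GYWB U=GBOR R=BORY D=GWYR L=WYOO
Query: L face = WYOO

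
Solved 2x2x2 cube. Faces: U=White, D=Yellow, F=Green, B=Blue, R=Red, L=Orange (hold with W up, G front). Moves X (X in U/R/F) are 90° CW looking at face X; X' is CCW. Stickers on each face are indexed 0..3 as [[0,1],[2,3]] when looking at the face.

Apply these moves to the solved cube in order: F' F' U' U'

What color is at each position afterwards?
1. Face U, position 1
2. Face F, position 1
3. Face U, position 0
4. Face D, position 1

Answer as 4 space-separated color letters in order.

Answer: Y B Y W

Derivation:
After move 1 (F'): F=GGGG U=WWRR R=YRYR D=OOYY L=OWOW
After move 2 (F'): F=GGGG U=WWYY R=OROR D=WWYY L=OROR
After move 3 (U'): U=WYWY F=ORGG R=GGOR B=ORBB L=BBOR
After move 4 (U'): U=YYWW F=BBGG R=OROR B=GGBB L=OROR
Query 1: U[1] = Y
Query 2: F[1] = B
Query 3: U[0] = Y
Query 4: D[1] = W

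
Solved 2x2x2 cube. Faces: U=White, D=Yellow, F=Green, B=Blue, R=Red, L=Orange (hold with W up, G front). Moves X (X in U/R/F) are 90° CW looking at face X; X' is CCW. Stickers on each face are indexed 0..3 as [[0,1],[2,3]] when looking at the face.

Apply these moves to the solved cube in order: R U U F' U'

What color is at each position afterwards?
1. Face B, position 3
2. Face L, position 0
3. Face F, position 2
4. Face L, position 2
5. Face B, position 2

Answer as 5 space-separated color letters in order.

After move 1 (R): R=RRRR U=WGWG F=GYGY D=YBYB B=WBWB
After move 2 (U): U=WWGG F=RRGY R=WBRR B=OOWB L=GYOO
After move 3 (U): U=GWGW F=WBGY R=OORR B=GYWB L=RROO
After move 4 (F'): F=BYWG U=GWOR R=BOYR D=ROYB L=RWOG
After move 5 (U'): U=WRGO F=RWWG R=BYYR B=BOWB L=GYOG
Query 1: B[3] = B
Query 2: L[0] = G
Query 3: F[2] = W
Query 4: L[2] = O
Query 5: B[2] = W

Answer: B G W O W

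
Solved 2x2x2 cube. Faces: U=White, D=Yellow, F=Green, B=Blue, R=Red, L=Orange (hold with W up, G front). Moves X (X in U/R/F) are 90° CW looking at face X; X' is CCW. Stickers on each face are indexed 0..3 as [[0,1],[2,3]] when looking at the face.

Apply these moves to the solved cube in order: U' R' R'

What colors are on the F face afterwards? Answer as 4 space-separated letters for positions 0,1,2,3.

After move 1 (U'): U=WWWW F=OOGG R=GGRR B=RRBB L=BBOO
After move 2 (R'): R=GRGR U=WBWR F=OWGW D=YOYG B=YRYB
After move 3 (R'): R=RRGG U=WYWY F=OBGR D=YWYW B=GROB
Query: F face = OBGR

Answer: O B G R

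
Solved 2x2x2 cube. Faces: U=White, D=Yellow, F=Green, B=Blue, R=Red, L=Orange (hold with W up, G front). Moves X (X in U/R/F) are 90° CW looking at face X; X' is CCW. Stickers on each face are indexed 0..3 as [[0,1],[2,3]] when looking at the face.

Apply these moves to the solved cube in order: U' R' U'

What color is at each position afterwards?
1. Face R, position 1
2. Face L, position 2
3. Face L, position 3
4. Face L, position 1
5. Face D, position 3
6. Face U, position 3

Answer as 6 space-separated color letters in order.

After move 1 (U'): U=WWWW F=OOGG R=GGRR B=RRBB L=BBOO
After move 2 (R'): R=GRGR U=WBWR F=OWGW D=YOYG B=YRYB
After move 3 (U'): U=BRWW F=BBGW R=OWGR B=GRYB L=YROO
Query 1: R[1] = W
Query 2: L[2] = O
Query 3: L[3] = O
Query 4: L[1] = R
Query 5: D[3] = G
Query 6: U[3] = W

Answer: W O O R G W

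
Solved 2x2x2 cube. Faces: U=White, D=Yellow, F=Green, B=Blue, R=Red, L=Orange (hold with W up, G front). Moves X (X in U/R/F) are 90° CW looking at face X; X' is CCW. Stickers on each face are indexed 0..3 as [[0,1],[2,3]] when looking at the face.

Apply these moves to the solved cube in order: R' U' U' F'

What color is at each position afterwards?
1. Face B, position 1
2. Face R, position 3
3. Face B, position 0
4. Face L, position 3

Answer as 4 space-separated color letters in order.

After move 1 (R'): R=RRRR U=WBWB F=GWGW D=YGYG B=YBYB
After move 2 (U'): U=BBWW F=OOGW R=GWRR B=RRYB L=YBOO
After move 3 (U'): U=BWBW F=YBGW R=OORR B=GWYB L=RROO
After move 4 (F'): F=BWYG U=BWOR R=GOYR D=ROYG L=RWOB
Query 1: B[1] = W
Query 2: R[3] = R
Query 3: B[0] = G
Query 4: L[3] = B

Answer: W R G B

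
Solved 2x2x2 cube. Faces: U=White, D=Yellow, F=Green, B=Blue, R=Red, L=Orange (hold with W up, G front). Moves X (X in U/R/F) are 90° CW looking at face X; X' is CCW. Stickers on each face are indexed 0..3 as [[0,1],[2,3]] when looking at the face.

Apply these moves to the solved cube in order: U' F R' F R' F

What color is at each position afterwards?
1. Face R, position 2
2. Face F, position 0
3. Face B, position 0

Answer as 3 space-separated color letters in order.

Answer: Y B O

Derivation:
After move 1 (U'): U=WWWW F=OOGG R=GGRR B=RRBB L=BBOO
After move 2 (F): F=GOGO U=WWOB R=WGWR D=RGYY L=BYOY
After move 3 (R'): R=GRWW U=WBOR F=GWGB D=ROYO B=YRGB
After move 4 (F): F=GGBW U=WBYY R=ORRW D=WGYO L=BROO
After move 5 (R'): R=RWOR U=WGYY F=GBBY D=WGYW B=ORGB
After move 6 (F): F=BGYB U=WGOR R=YWYR D=ORYW L=BWOG
Query 1: R[2] = Y
Query 2: F[0] = B
Query 3: B[0] = O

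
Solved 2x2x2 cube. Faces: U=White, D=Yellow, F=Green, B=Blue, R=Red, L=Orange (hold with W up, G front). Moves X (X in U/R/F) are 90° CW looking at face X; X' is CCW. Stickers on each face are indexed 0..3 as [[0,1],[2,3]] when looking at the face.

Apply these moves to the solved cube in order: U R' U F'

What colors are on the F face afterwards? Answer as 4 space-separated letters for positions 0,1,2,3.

After move 1 (U): U=WWWW F=RRGG R=BBRR B=OOBB L=GGOO
After move 2 (R'): R=BRBR U=WBWO F=RWGW D=YRYG B=YOYB
After move 3 (U): U=WWOB F=BRGW R=YOBR B=GGYB L=RWOO
After move 4 (F'): F=RWBG U=WWYB R=ROYR D=WOYG L=RBOO
Query: F face = RWBG

Answer: R W B G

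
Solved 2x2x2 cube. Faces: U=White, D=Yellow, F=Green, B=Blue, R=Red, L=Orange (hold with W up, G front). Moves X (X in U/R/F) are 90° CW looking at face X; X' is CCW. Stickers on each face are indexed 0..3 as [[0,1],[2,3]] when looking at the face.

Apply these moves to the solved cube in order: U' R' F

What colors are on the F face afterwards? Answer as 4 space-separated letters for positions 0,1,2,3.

Answer: G O W W

Derivation:
After move 1 (U'): U=WWWW F=OOGG R=GGRR B=RRBB L=BBOO
After move 2 (R'): R=GRGR U=WBWR F=OWGW D=YOYG B=YRYB
After move 3 (F): F=GOWW U=WBOB R=WRRR D=GGYG L=BYOO
Query: F face = GOWW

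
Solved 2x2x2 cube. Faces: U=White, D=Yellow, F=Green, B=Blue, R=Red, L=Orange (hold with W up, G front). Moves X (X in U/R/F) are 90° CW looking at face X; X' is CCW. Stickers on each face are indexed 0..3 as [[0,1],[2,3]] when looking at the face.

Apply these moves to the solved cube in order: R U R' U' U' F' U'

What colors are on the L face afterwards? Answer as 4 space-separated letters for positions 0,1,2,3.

After move 1 (R): R=RRRR U=WGWG F=GYGY D=YBYB B=WBWB
After move 2 (U): U=WWGG F=RRGY R=WBRR B=OOWB L=GYOO
After move 3 (R'): R=BRWR U=WWGO F=RWGG D=YRYY B=BOBB
After move 4 (U'): U=WOWG F=GYGG R=RWWR B=BRBB L=BOOO
After move 5 (U'): U=OGWW F=BOGG R=GYWR B=RWBB L=BROO
After move 6 (F'): F=OGBG U=OGGW R=RYYR D=ROYY L=BWOW
After move 7 (U'): U=GWOG F=BWBG R=OGYR B=RYBB L=RWOW
Query: L face = RWOW

Answer: R W O W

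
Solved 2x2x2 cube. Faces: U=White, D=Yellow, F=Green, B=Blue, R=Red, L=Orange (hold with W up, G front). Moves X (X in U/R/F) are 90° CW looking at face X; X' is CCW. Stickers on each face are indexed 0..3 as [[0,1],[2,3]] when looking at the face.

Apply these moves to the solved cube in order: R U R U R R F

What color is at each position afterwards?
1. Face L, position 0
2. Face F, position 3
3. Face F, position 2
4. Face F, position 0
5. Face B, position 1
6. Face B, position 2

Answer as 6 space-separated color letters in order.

Answer: R W G G Y W

Derivation:
After move 1 (R): R=RRRR U=WGWG F=GYGY D=YBYB B=WBWB
After move 2 (U): U=WWGG F=RRGY R=WBRR B=OOWB L=GYOO
After move 3 (R): R=RWRB U=WRGY F=RBGB D=YWYO B=GOWB
After move 4 (U): U=GWYR F=RWGB R=GORB B=GYWB L=RBOO
After move 5 (R): R=RGBO U=GWYB F=RWGO D=YWYG B=RYWB
After move 6 (R): R=BROG U=GWYO F=RWGG D=YWYR B=BYWB
After move 7 (F): F=GRGW U=GWOB R=YROG D=OBYR L=RYOW
Query 1: L[0] = R
Query 2: F[3] = W
Query 3: F[2] = G
Query 4: F[0] = G
Query 5: B[1] = Y
Query 6: B[2] = W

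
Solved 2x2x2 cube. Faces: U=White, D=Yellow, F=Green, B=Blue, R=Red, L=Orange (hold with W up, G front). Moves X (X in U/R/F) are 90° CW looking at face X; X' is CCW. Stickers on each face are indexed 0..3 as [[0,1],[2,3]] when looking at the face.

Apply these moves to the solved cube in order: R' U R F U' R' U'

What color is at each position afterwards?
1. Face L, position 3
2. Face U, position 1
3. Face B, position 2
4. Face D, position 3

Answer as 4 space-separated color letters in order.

After move 1 (R'): R=RRRR U=WBWB F=GWGW D=YGYG B=YBYB
After move 2 (U): U=WWBB F=RRGW R=YBRR B=OOYB L=GWOO
After move 3 (R): R=RYRB U=WRBW F=RGGG D=YYYO B=BOWB
After move 4 (F): F=GRGG U=WROW R=BYWB D=RRYO L=GYOY
After move 5 (U'): U=RWWO F=GYGG R=GRWB B=BYWB L=BOOY
After move 6 (R'): R=RBGW U=RWWB F=GWGO D=RYYG B=OYRB
After move 7 (U'): U=WBRW F=BOGO R=GWGW B=RBRB L=OYOY
Query 1: L[3] = Y
Query 2: U[1] = B
Query 3: B[2] = R
Query 4: D[3] = G

Answer: Y B R G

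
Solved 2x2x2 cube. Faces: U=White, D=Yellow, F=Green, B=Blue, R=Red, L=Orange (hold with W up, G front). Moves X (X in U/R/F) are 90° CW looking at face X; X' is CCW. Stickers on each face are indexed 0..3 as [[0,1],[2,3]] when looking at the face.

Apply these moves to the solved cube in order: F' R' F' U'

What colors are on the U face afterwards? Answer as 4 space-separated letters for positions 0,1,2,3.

Answer: B Y W R

Derivation:
After move 1 (F'): F=GGGG U=WWRR R=YRYR D=OOYY L=OWOW
After move 2 (R'): R=RRYY U=WBRB F=GWGR D=OGYG B=YBOB
After move 3 (F'): F=WRGG U=WBRY R=GROY D=WWYG L=OBOR
After move 4 (U'): U=BYWR F=OBGG R=WROY B=GROB L=YBOR
Query: U face = BYWR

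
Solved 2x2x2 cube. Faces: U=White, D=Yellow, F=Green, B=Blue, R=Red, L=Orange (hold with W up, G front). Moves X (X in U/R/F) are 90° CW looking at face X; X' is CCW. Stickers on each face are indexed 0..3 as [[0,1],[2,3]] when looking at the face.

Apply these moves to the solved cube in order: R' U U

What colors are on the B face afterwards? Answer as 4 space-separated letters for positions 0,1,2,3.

After move 1 (R'): R=RRRR U=WBWB F=GWGW D=YGYG B=YBYB
After move 2 (U): U=WWBB F=RRGW R=YBRR B=OOYB L=GWOO
After move 3 (U): U=BWBW F=YBGW R=OORR B=GWYB L=RROO
Query: B face = GWYB

Answer: G W Y B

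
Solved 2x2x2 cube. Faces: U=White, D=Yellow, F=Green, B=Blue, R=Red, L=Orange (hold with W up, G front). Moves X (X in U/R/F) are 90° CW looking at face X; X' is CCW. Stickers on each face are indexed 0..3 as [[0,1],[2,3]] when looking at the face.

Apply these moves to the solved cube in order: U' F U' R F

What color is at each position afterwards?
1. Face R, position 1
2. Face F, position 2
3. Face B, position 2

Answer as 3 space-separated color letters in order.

Answer: G Y B

Derivation:
After move 1 (U'): U=WWWW F=OOGG R=GGRR B=RRBB L=BBOO
After move 2 (F): F=GOGO U=WWOB R=WGWR D=RGYY L=BYOY
After move 3 (U'): U=WBWO F=BYGO R=GOWR B=WGBB L=RROY
After move 4 (R): R=WGRO U=WYWO F=BGGY D=RBYW B=OGBB
After move 5 (F): F=GBYG U=WYYR R=WGOO D=RWYW L=RROB
Query 1: R[1] = G
Query 2: F[2] = Y
Query 3: B[2] = B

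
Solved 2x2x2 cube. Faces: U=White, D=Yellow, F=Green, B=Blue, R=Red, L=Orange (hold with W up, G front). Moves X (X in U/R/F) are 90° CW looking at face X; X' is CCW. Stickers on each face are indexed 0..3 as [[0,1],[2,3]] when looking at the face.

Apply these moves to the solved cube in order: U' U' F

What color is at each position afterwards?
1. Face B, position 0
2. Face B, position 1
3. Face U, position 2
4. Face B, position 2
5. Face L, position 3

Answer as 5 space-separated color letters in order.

Answer: G G O B Y

Derivation:
After move 1 (U'): U=WWWW F=OOGG R=GGRR B=RRBB L=BBOO
After move 2 (U'): U=WWWW F=BBGG R=OORR B=GGBB L=RROO
After move 3 (F): F=GBGB U=WWOR R=WOWR D=ROYY L=RYOY
Query 1: B[0] = G
Query 2: B[1] = G
Query 3: U[2] = O
Query 4: B[2] = B
Query 5: L[3] = Y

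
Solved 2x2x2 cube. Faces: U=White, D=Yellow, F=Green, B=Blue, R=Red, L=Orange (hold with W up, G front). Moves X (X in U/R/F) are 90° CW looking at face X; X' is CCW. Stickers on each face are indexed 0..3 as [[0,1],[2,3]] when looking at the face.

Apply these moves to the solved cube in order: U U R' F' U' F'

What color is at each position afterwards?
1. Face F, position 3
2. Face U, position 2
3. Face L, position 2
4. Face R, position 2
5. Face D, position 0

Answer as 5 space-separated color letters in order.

After move 1 (U): U=WWWW F=RRGG R=BBRR B=OOBB L=GGOO
After move 2 (U): U=WWWW F=BBGG R=OORR B=GGBB L=RROO
After move 3 (R'): R=OROR U=WBWG F=BWGW D=YBYG B=YGYB
After move 4 (F'): F=WWBG U=WBOO R=BRYR D=ROYG L=RGOW
After move 5 (U'): U=BOWO F=RGBG R=WWYR B=BRYB L=YGOW
After move 6 (F'): F=GGRB U=BOWY R=OWRR D=GWYG L=YOOW
Query 1: F[3] = B
Query 2: U[2] = W
Query 3: L[2] = O
Query 4: R[2] = R
Query 5: D[0] = G

Answer: B W O R G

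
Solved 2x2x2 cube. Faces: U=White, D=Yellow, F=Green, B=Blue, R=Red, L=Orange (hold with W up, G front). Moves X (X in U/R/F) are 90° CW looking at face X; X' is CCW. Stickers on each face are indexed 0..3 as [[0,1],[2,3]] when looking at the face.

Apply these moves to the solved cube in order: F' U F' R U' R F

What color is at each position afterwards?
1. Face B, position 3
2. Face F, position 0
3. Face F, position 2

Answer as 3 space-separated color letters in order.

After move 1 (F'): F=GGGG U=WWRR R=YRYR D=OOYY L=OWOW
After move 2 (U): U=RWRW F=YRGG R=BBYR B=OWBB L=GGOW
After move 3 (F'): F=RGYG U=RWBY R=OBOR D=GWYY L=GWOR
After move 4 (R): R=OORB U=RGBG F=RWYY D=GBYO B=YWWB
After move 5 (U'): U=GGRB F=GWYY R=RWRB B=OOWB L=YWOR
After move 6 (R): R=RRBW U=GWRY F=GBYO D=GWYO B=BOGB
After move 7 (F): F=YGOB U=GWRW R=RRYW D=BRYO L=YGOW
Query 1: B[3] = B
Query 2: F[0] = Y
Query 3: F[2] = O

Answer: B Y O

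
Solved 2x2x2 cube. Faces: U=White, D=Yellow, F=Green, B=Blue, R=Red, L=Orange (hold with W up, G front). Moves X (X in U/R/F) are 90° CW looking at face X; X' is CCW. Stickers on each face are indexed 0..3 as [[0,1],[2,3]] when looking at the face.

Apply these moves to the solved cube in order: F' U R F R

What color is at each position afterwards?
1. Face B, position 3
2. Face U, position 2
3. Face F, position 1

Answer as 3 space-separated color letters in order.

Answer: B W Y

Derivation:
After move 1 (F'): F=GGGG U=WWRR R=YRYR D=OOYY L=OWOW
After move 2 (U): U=RWRW F=YRGG R=BBYR B=OWBB L=GGOW
After move 3 (R): R=YBRB U=RRRG F=YOGY D=OBYO B=WWWB
After move 4 (F): F=GYYO U=RRWG R=RBGB D=RYYO L=GOOB
After move 5 (R): R=GRBB U=RYWO F=GYYO D=RWYW B=GWRB
Query 1: B[3] = B
Query 2: U[2] = W
Query 3: F[1] = Y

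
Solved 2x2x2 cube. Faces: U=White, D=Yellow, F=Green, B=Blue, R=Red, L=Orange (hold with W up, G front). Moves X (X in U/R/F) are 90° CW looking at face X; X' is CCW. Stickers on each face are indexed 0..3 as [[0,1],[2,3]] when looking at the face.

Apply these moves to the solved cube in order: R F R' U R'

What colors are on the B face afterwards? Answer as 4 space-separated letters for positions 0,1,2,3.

Answer: Y Y G B

Derivation:
After move 1 (R): R=RRRR U=WGWG F=GYGY D=YBYB B=WBWB
After move 2 (F): F=GGYY U=WGOO R=WRGR D=RRYB L=OYOB
After move 3 (R'): R=RRWG U=WWOW F=GGYO D=RGYY B=BBRB
After move 4 (U): U=OWWW F=RRYO R=BBWG B=OYRB L=GGOB
After move 5 (R'): R=BGBW U=ORWO F=RWYW D=RRYO B=YYGB
Query: B face = YYGB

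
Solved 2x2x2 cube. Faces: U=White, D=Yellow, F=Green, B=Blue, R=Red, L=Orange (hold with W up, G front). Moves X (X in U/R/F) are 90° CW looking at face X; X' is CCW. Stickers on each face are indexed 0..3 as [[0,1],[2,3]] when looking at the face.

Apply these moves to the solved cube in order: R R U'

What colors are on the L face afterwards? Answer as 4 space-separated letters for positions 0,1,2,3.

Answer: G B O O

Derivation:
After move 1 (R): R=RRRR U=WGWG F=GYGY D=YBYB B=WBWB
After move 2 (R): R=RRRR U=WYWY F=GBGB D=YWYW B=GBGB
After move 3 (U'): U=YYWW F=OOGB R=GBRR B=RRGB L=GBOO
Query: L face = GBOO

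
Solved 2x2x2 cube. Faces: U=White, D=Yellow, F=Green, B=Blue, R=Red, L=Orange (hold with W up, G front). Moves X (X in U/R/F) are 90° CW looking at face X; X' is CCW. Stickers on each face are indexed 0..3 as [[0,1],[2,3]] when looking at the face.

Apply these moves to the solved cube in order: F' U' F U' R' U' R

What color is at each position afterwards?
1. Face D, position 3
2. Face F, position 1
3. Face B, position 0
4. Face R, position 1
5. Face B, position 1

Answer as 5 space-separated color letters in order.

Answer: O O W B R

Derivation:
After move 1 (F'): F=GGGG U=WWRR R=YRYR D=OOYY L=OWOW
After move 2 (U'): U=WRWR F=OWGG R=GGYR B=YRBB L=BBOW
After move 3 (F): F=GOGW U=WRWB R=WGRR D=YGYY L=BOOO
After move 4 (U'): U=RBWW F=BOGW R=GORR B=WGBB L=YROO
After move 5 (R'): R=ORGR U=RBWW F=BBGW D=YOYW B=YGGB
After move 6 (U'): U=BWRW F=YRGW R=BBGR B=ORGB L=YGOO
After move 7 (R): R=GBRB U=BRRW F=YOGW D=YGYO B=WRWB
Query 1: D[3] = O
Query 2: F[1] = O
Query 3: B[0] = W
Query 4: R[1] = B
Query 5: B[1] = R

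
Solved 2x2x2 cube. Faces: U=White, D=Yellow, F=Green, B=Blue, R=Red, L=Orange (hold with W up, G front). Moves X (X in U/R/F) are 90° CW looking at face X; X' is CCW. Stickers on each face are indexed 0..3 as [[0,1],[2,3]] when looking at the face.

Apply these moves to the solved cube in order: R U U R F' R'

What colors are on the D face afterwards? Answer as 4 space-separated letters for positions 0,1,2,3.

Answer: R B Y G

Derivation:
After move 1 (R): R=RRRR U=WGWG F=GYGY D=YBYB B=WBWB
After move 2 (U): U=WWGG F=RRGY R=WBRR B=OOWB L=GYOO
After move 3 (U): U=GWGW F=WBGY R=OORR B=GYWB L=RROO
After move 4 (R): R=RORO U=GBGY F=WBGB D=YWYG B=WYWB
After move 5 (F'): F=BBWG U=GBRR R=WOYO D=ROYG L=RYOG
After move 6 (R'): R=OOWY U=GWRW F=BBWR D=RBYG B=GYOB
Query: D face = RBYG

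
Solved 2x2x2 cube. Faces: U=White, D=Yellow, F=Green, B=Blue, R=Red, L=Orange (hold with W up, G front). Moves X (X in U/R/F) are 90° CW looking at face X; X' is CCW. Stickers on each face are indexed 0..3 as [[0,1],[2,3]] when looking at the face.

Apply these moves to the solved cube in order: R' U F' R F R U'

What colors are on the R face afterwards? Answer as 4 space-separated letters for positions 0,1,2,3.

After move 1 (R'): R=RRRR U=WBWB F=GWGW D=YGYG B=YBYB
After move 2 (U): U=WWBB F=RRGW R=YBRR B=OOYB L=GWOO
After move 3 (F'): F=RWRG U=WWYR R=GBYR D=WOYG L=GBOB
After move 4 (R): R=YGRB U=WWYG F=RORG D=WYYO B=ROWB
After move 5 (F): F=RRGO U=WWBB R=YGGB D=RYYO L=GWOY
After move 6 (R): R=GYBG U=WRBO F=RYGO D=RWYR B=BOWB
After move 7 (U'): U=ROWB F=GWGO R=RYBG B=GYWB L=BOOY
Query: R face = RYBG

Answer: R Y B G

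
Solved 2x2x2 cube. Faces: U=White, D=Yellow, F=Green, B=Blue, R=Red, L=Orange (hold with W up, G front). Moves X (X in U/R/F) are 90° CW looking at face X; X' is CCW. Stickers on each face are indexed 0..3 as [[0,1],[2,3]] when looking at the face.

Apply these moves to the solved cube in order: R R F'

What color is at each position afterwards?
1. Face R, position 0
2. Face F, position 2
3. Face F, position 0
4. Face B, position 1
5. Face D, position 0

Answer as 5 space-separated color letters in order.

After move 1 (R): R=RRRR U=WGWG F=GYGY D=YBYB B=WBWB
After move 2 (R): R=RRRR U=WYWY F=GBGB D=YWYW B=GBGB
After move 3 (F'): F=BBGG U=WYRR R=WRYR D=OOYW L=OYOW
Query 1: R[0] = W
Query 2: F[2] = G
Query 3: F[0] = B
Query 4: B[1] = B
Query 5: D[0] = O

Answer: W G B B O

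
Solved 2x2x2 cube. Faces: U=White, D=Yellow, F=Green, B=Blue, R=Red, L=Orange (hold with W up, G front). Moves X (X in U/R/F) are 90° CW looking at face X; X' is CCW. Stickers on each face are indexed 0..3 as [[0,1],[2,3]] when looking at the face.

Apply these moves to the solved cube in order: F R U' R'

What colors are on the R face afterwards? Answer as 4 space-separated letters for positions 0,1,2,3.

After move 1 (F): F=GGGG U=WWOO R=WRWR D=RRYY L=OYOY
After move 2 (R): R=WWRR U=WGOG F=GRGY D=RBYB B=OBWB
After move 3 (U'): U=GGWO F=OYGY R=GRRR B=WWWB L=OBOY
After move 4 (R'): R=RRGR U=GWWW F=OGGO D=RYYY B=BWBB
Query: R face = RRGR

Answer: R R G R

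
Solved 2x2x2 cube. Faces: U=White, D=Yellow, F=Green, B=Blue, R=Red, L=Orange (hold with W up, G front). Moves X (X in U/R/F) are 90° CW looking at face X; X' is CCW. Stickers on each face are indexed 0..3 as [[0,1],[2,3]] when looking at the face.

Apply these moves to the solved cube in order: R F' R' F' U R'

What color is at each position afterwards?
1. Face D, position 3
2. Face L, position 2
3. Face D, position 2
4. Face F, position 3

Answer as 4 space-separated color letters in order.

After move 1 (R): R=RRRR U=WGWG F=GYGY D=YBYB B=WBWB
After move 2 (F'): F=YYGG U=WGRR R=BRYR D=OOYB L=OGOW
After move 3 (R'): R=RRBY U=WWRW F=YGGR D=OYYG B=BBOB
After move 4 (F'): F=GRYG U=WWRB R=YROY D=GWYG L=OWOR
After move 5 (U): U=RWBW F=YRYG R=BBOY B=OWOB L=GROR
After move 6 (R'): R=BYBO U=ROBO F=YWYW D=GRYG B=GWWB
Query 1: D[3] = G
Query 2: L[2] = O
Query 3: D[2] = Y
Query 4: F[3] = W

Answer: G O Y W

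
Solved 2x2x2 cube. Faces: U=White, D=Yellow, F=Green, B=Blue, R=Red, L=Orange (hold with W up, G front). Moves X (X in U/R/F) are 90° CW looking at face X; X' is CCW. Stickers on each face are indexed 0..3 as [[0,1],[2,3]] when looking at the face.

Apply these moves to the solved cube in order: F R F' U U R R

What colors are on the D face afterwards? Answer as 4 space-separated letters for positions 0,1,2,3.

After move 1 (F): F=GGGG U=WWOO R=WRWR D=RRYY L=OYOY
After move 2 (R): R=WWRR U=WGOG F=GRGY D=RBYB B=OBWB
After move 3 (F'): F=RYGG U=WGWR R=BWRR D=YYYB L=OGOO
After move 4 (U): U=WWRG F=BWGG R=OBRR B=OGWB L=RYOO
After move 5 (U): U=RWGW F=OBGG R=OGRR B=RYWB L=BWOO
After move 6 (R): R=RORG U=RBGG F=OYGB D=YWYR B=WYWB
After move 7 (R): R=RRGO U=RYGB F=OWGR D=YWYW B=GYBB
Query: D face = YWYW

Answer: Y W Y W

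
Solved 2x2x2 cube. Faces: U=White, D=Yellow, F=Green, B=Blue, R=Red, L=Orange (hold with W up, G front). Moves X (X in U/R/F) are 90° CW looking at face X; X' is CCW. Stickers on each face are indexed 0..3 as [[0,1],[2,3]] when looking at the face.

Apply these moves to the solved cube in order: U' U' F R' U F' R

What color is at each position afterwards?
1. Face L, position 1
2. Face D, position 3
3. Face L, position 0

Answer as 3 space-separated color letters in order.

After move 1 (U'): U=WWWW F=OOGG R=GGRR B=RRBB L=BBOO
After move 2 (U'): U=WWWW F=BBGG R=OORR B=GGBB L=RROO
After move 3 (F): F=GBGB U=WWOR R=WOWR D=ROYY L=RYOY
After move 4 (R'): R=ORWW U=WBOG F=GWGR D=RBYB B=YGOB
After move 5 (U): U=OWGB F=ORGR R=YGWW B=RYOB L=GWOY
After move 6 (F'): F=RROG U=OWYW R=BGRW D=WYYB L=GBOG
After move 7 (R): R=RBWG U=ORYG F=RYOB D=WOYR B=WYWB
Query 1: L[1] = B
Query 2: D[3] = R
Query 3: L[0] = G

Answer: B R G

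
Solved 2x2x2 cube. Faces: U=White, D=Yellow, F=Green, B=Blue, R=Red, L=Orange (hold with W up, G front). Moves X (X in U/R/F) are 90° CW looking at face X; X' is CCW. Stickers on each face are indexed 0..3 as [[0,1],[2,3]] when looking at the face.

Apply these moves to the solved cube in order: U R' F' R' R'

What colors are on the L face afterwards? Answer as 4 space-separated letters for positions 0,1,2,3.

Answer: G O O W

Derivation:
After move 1 (U): U=WWWW F=RRGG R=BBRR B=OOBB L=GGOO
After move 2 (R'): R=BRBR U=WBWO F=RWGW D=YRYG B=YOYB
After move 3 (F'): F=WWRG U=WBBB R=RRYR D=GOYG L=GOOW
After move 4 (R'): R=RRRY U=WYBY F=WBRB D=GWYG B=GOOB
After move 5 (R'): R=RYRR U=WOBG F=WYRY D=GBYB B=GOWB
Query: L face = GOOW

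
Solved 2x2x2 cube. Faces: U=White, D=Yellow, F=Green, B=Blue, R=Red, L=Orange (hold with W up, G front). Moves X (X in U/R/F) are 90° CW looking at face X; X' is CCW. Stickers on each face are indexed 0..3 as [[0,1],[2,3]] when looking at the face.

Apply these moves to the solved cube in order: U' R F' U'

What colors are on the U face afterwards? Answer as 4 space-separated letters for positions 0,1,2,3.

Answer: O R W R

Derivation:
After move 1 (U'): U=WWWW F=OOGG R=GGRR B=RRBB L=BBOO
After move 2 (R): R=RGRG U=WOWG F=OYGY D=YBYR B=WRWB
After move 3 (F'): F=YYOG U=WORR R=BGYG D=BOYR L=BGOW
After move 4 (U'): U=ORWR F=BGOG R=YYYG B=BGWB L=WROW
Query: U face = ORWR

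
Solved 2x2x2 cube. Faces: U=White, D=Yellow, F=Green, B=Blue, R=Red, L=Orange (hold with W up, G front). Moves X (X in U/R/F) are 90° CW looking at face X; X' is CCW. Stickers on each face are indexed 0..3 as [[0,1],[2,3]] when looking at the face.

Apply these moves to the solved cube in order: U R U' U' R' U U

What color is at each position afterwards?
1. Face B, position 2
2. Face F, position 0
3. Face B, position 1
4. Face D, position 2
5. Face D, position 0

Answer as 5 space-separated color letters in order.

After move 1 (U): U=WWWW F=RRGG R=BBRR B=OOBB L=GGOO
After move 2 (R): R=RBRB U=WRWG F=RYGY D=YBYO B=WOWB
After move 3 (U'): U=RGWW F=GGGY R=RYRB B=RBWB L=WOOO
After move 4 (U'): U=GWRW F=WOGY R=GGRB B=RYWB L=RBOO
After move 5 (R'): R=GBGR U=GWRR F=WWGW D=YOYY B=OYBB
After move 6 (U): U=RGRW F=GBGW R=OYGR B=RBBB L=WWOO
After move 7 (U): U=RRWG F=OYGW R=RBGR B=WWBB L=GBOO
Query 1: B[2] = B
Query 2: F[0] = O
Query 3: B[1] = W
Query 4: D[2] = Y
Query 5: D[0] = Y

Answer: B O W Y Y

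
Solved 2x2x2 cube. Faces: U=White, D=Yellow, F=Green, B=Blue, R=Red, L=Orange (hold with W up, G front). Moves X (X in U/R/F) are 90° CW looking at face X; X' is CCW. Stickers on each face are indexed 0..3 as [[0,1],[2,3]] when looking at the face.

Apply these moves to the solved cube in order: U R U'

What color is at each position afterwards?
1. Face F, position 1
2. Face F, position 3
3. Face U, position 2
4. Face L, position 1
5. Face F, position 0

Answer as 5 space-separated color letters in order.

Answer: G Y W O G

Derivation:
After move 1 (U): U=WWWW F=RRGG R=BBRR B=OOBB L=GGOO
After move 2 (R): R=RBRB U=WRWG F=RYGY D=YBYO B=WOWB
After move 3 (U'): U=RGWW F=GGGY R=RYRB B=RBWB L=WOOO
Query 1: F[1] = G
Query 2: F[3] = Y
Query 3: U[2] = W
Query 4: L[1] = O
Query 5: F[0] = G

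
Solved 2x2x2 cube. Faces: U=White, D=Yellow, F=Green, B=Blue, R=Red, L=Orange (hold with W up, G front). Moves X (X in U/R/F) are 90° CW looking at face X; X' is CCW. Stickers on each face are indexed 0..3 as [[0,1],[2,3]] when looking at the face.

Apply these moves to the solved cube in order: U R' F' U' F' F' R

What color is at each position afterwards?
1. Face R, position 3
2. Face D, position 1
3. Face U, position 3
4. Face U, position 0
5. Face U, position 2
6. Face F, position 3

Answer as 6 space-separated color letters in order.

After move 1 (U): U=WWWW F=RRGG R=BBRR B=OOBB L=GGOO
After move 2 (R'): R=BRBR U=WBWO F=RWGW D=YRYG B=YOYB
After move 3 (F'): F=WWRG U=WBBB R=RRYR D=GOYG L=GOOW
After move 4 (U'): U=BBWB F=GORG R=WWYR B=RRYB L=YOOW
After move 5 (F'): F=OGGR U=BBWY R=OWGR D=OWYG L=YBOW
After move 6 (F'): F=GROG U=BBOG R=WWOR D=BWYG L=YYOW
After move 7 (R): R=OWRW U=BROG F=GWOG D=BYYR B=GRBB
Query 1: R[3] = W
Query 2: D[1] = Y
Query 3: U[3] = G
Query 4: U[0] = B
Query 5: U[2] = O
Query 6: F[3] = G

Answer: W Y G B O G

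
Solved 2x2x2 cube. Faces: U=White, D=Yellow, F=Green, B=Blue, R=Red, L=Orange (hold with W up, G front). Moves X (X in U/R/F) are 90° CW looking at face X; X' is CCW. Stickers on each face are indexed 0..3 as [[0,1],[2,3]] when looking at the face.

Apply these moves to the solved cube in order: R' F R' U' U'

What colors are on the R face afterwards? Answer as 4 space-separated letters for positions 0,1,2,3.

After move 1 (R'): R=RRRR U=WBWB F=GWGW D=YGYG B=YBYB
After move 2 (F): F=GGWW U=WBOO R=WRBR D=RRYG L=OYOG
After move 3 (R'): R=RRWB U=WYOY F=GBWO D=RGYW B=GBRB
After move 4 (U'): U=YYWO F=OYWO R=GBWB B=RRRB L=GBOG
After move 5 (U'): U=YOYW F=GBWO R=OYWB B=GBRB L=RROG
Query: R face = OYWB

Answer: O Y W B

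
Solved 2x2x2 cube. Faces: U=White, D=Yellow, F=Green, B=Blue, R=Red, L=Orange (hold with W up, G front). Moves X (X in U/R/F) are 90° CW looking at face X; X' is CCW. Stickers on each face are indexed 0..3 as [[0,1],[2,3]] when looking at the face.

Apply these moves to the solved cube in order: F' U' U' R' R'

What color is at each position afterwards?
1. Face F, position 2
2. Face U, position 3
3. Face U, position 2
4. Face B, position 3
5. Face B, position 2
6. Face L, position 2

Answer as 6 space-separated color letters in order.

Answer: G Y W B B O

Derivation:
After move 1 (F'): F=GGGG U=WWRR R=YRYR D=OOYY L=OWOW
After move 2 (U'): U=WRWR F=OWGG R=GGYR B=YRBB L=BBOW
After move 3 (U'): U=RRWW F=BBGG R=OWYR B=GGBB L=YROW
After move 4 (R'): R=WROY U=RBWG F=BRGW D=OBYG B=YGOB
After move 5 (R'): R=RYWO U=ROWY F=BBGG D=ORYW B=GGBB
Query 1: F[2] = G
Query 2: U[3] = Y
Query 3: U[2] = W
Query 4: B[3] = B
Query 5: B[2] = B
Query 6: L[2] = O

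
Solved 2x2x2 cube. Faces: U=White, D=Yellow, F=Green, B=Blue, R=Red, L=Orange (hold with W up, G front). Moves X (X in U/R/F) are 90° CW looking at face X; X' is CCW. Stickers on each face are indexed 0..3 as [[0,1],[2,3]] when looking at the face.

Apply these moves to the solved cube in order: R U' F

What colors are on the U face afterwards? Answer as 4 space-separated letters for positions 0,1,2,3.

Answer: G G O B

Derivation:
After move 1 (R): R=RRRR U=WGWG F=GYGY D=YBYB B=WBWB
After move 2 (U'): U=GGWW F=OOGY R=GYRR B=RRWB L=WBOO
After move 3 (F): F=GOYO U=GGOB R=WYWR D=RGYB L=WYOB
Query: U face = GGOB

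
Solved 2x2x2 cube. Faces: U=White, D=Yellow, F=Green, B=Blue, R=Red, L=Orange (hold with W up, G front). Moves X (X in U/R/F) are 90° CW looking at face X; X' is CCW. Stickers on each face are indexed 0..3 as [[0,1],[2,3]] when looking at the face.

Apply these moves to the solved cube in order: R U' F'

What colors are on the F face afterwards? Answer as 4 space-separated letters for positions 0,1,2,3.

After move 1 (R): R=RRRR U=WGWG F=GYGY D=YBYB B=WBWB
After move 2 (U'): U=GGWW F=OOGY R=GYRR B=RRWB L=WBOO
After move 3 (F'): F=OYOG U=GGGR R=BYYR D=BOYB L=WWOW
Query: F face = OYOG

Answer: O Y O G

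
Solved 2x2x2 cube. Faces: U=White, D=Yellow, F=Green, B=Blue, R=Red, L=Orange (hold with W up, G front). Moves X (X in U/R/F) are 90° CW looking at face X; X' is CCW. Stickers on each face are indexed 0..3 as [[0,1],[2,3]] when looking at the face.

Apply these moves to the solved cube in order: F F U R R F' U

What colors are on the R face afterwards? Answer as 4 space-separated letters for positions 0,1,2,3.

After move 1 (F): F=GGGG U=WWOO R=WRWR D=RRYY L=OYOY
After move 2 (F): F=GGGG U=WWYY R=OROR D=WWYY L=OROR
After move 3 (U): U=YWYW F=ORGG R=BBOR B=ORBB L=GGOR
After move 4 (R): R=OBRB U=YRYG F=OWGY D=WBYO B=WRWB
After move 5 (R): R=ROBB U=YWYY F=OBGO D=WWYW B=GRRB
After move 6 (F'): F=BOOG U=YWRB R=WOWB D=GRYW L=GYOY
After move 7 (U): U=RYBW F=WOOG R=GRWB B=GYRB L=BOOY
Query: R face = GRWB

Answer: G R W B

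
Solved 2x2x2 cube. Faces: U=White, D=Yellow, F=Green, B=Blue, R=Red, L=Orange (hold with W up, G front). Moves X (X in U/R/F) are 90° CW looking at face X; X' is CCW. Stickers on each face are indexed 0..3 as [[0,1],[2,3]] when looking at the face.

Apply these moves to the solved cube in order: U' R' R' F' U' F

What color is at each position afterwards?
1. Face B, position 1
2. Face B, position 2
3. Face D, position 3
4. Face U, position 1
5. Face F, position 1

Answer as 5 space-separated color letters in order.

Answer: R O W G B

Derivation:
After move 1 (U'): U=WWWW F=OOGG R=GGRR B=RRBB L=BBOO
After move 2 (R'): R=GRGR U=WBWR F=OWGW D=YOYG B=YRYB
After move 3 (R'): R=RRGG U=WYWY F=OBGR D=YWYW B=GROB
After move 4 (F'): F=BROG U=WYRG R=WRYG D=BOYW L=BYOW
After move 5 (U'): U=YGWR F=BYOG R=BRYG B=WROB L=GROW
After move 6 (F): F=OBGY U=YGWR R=WRRG D=YBYW L=GBOO
Query 1: B[1] = R
Query 2: B[2] = O
Query 3: D[3] = W
Query 4: U[1] = G
Query 5: F[1] = B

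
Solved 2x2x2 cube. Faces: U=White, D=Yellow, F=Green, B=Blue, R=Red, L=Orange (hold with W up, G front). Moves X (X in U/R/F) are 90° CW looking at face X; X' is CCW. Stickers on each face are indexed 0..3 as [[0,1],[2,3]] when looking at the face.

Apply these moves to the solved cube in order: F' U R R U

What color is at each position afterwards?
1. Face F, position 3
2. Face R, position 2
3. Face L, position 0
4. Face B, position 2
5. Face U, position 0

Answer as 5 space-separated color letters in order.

Answer: O B Y R R

Derivation:
After move 1 (F'): F=GGGG U=WWRR R=YRYR D=OOYY L=OWOW
After move 2 (U): U=RWRW F=YRGG R=BBYR B=OWBB L=GGOW
After move 3 (R): R=YBRB U=RRRG F=YOGY D=OBYO B=WWWB
After move 4 (R): R=RYBB U=RORY F=YBGO D=OWYW B=GWRB
After move 5 (U): U=RRYO F=RYGO R=GWBB B=GGRB L=YBOW
Query 1: F[3] = O
Query 2: R[2] = B
Query 3: L[0] = Y
Query 4: B[2] = R
Query 5: U[0] = R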